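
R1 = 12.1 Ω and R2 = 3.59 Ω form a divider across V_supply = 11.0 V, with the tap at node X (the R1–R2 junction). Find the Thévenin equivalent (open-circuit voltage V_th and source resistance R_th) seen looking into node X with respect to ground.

V_th ≈ 2.52 V, R_th ≈ 2.77 Ω

With X open, the divider is unloaded: V_th = 11.0 × 3.59/15.69 = 2.517 V.
Zeroing V_supply shorts the top of R1 to ground, so R_th = R1 ‖ R2 = 2.769 Ω.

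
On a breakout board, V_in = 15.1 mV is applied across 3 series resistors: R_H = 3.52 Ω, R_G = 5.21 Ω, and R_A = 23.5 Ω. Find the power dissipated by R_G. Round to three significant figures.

The common current is I = 15.1/32.23 = 0.4685 mA.
P = I²R = 0.2195 × 5.21 = 1.144 µW.

P ≈ 1.14 µW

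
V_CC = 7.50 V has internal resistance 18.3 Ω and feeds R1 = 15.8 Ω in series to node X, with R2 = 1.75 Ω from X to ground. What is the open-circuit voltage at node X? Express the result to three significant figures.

R1' = 18.3 + 15.8 = 34.10 Ω (source resistance + R1).
Open-circuit (no load on X): V_th = V_CC · R2/(R1' + R2) = 7.50 × 1.75/(34.10 + 1.75) = 0.3661 V.

V_th ≈ 0.366 V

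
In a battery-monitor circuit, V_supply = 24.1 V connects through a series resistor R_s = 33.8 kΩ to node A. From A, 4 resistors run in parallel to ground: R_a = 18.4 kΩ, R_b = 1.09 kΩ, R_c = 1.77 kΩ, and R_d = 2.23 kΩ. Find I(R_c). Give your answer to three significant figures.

Combine the parallel branches: R_p = (1/18.4 + 1/1.09 + 1/1.77 + 1/2.23)⁻¹ = 0.5037 kΩ.
V_A by voltage divider: V_A = 24.1 × 0.5037/(33.8 + 0.5037) = 0.3539 V.
Branch current I = V_A/R_c = 0.3539/1.77 = 0.1999 mA.

I ≈ 0.200 mA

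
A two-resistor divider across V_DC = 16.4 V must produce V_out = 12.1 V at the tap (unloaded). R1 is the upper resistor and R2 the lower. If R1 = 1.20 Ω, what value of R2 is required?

The divider ratio is R2/(R1+R2) = 12.1/16.4 = 0.7378.
R2 = R1 · 0.7378/(1 − 0.7378) = 3.377 Ω.

R2 ≈ 3.38 Ω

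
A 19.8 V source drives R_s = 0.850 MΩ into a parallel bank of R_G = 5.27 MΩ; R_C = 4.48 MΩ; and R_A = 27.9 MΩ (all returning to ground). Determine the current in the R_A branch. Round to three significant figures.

Equivalent of the parallel group: R_p = 2.228 MΩ.
V_A = 19.8 × 2.228/3.078 = 14.33 V.
I(R_A) = V_A / R_A = 14.33/27.9 = 0.5137 µA.

I ≈ 0.514 µA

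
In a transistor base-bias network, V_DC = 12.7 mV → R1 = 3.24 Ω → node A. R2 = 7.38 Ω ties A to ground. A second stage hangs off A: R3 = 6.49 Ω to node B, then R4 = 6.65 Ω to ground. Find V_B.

V_B ≈ 3.81 mV

The second stage (R3 + R4 = 13.14 Ω) loads node A in parallel with R2.
Effective lower resistance at A: R2 ‖ 13.14 = 4.726 Ω.
V_A = 12.7 × 4.726/(3.24 + 4.726) = 7.534 mV.
V_B = V_A × 0.5061 = 3.813 mV.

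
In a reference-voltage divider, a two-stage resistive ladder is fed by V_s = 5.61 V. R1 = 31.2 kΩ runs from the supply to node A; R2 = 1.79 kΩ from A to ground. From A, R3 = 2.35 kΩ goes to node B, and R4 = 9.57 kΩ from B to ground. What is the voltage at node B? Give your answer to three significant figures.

V_B ≈ 0.214 V

Node A sees R2 in parallel with the series input of stage 2, R3 + R4 = 11.92 kΩ.
R2 ‖ (R3+R4) = 1.556 kΩ.
First divider: V_A = V_s · 1.556/(31.2 + 1.556) = 0.2665 V.
Stage 2 is unloaded, so V_B = V_A · R4/(R3+R4) = 0.2665 × 9.57/11.92 = 0.2140 V.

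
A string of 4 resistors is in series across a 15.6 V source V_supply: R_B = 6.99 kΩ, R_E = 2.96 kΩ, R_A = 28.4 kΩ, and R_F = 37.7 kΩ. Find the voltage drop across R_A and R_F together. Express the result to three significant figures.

V ≈ 13.6 V

Total series resistance ΣR = 6.99 + 2.96 + 28.4 + 37.7 = 76.05 kΩ.
R_{R_A..R_F} = 28.4 + 37.7 = 66.10 kΩ.
Voltage divider: V = V_supply · (66.10 / 76.05) = 15.6 × 0.8692 = 13.56 V.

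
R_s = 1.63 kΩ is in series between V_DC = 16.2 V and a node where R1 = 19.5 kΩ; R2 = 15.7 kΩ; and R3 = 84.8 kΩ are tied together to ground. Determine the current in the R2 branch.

Equivalent of the parallel group: R_p = 7.888 kΩ.
V_A by voltage divider: V_A = 16.2 × 7.888/(1.63 + 7.888) = 13.43 V.
Branch current I = V_A/R2 = 13.43/15.7 = 0.8551 mA.
(Equivalently: I_total = 1.702 mA, then current-divider fraction G_k/ΣG = 0.5024.)

I ≈ 0.855 mA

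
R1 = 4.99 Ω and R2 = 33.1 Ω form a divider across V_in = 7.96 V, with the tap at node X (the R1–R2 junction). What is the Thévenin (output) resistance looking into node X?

R_th ≈ 4.34 Ω

Looking into X with the source shorted: R_th = R1·R2/(R1+R2) = 4.990 × 33.1/38.09 = 4.336 Ω.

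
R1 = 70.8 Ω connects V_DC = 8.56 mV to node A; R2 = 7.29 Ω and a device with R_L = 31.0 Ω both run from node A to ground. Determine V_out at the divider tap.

V_out ≈ 0.659 mV

First combine the lower leg with the load: R2 ‖ R_L = 5.902 Ω.
Then V_out = V_DC · R2'/(R1 + R2') = 8.56 × 5.902/76.70 = 0.6587 mV.
(Unloaded it would be 0.799 mV; the load pulls it down.)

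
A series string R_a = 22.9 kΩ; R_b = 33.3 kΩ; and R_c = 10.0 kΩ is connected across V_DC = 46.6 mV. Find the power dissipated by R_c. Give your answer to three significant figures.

Series current I = V_DC/ΣR = 46.6/66.20 = 0.7039 µA.
V(R_c) = I·R = 7.039 mV; P = V·I = 7.039 × 0.7039 = 4.955 nW.

P ≈ 4.96 nW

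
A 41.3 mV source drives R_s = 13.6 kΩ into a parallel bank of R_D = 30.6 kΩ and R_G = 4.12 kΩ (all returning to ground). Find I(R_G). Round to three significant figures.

I ≈ 2.11 µA

Combine the parallel branches: R_p = (1/30.6 + 1/4.12)⁻¹ = 3.631 kΩ.
V_A by voltage divider: V_A = 41.3 × 3.631/(13.6 + 3.631) = 8.703 mV.
I(R_G) = V_A / R_G = 8.703/4.12 = 2.112 µA.
(Check via current divider: I_total = 2.397 µA; share G_k/ΣG = 0.8813 → same result.)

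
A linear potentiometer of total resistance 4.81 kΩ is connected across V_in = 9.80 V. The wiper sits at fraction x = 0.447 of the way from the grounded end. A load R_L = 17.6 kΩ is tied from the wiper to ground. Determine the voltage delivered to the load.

V_out ≈ 4.10 V

The pot divides into 2.660 kΩ above the wiper and 2.150 kΩ below.
Lower segment in parallel with the load: 2.150 ‖ 17.6 = 1.916 kΩ.
Loaded-divider output: V_out = 9.80 × 0.4187 = 4.103 V.
(Unloaded: V_out = x·V_in = 4.38 V.)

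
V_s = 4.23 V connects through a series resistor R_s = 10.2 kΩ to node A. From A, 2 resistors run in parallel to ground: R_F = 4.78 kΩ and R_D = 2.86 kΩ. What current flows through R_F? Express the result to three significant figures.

I ≈ 0.132 mA

Equivalent of the parallel group: R_p = 1.789 kΩ.
V_A by voltage divider: V_A = 4.23 × 1.789/(10.2 + 1.789) = 0.6313 V.
Branch current I = V_A/R_F = 0.6313/4.78 = 0.1321 mA.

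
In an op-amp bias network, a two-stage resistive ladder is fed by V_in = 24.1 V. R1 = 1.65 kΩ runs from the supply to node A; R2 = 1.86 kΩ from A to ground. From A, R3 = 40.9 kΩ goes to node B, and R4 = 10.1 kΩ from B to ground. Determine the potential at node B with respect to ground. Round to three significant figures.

The second stage (R3 + R4 = 51.00 kΩ) loads node A in parallel with R2.
R2 ‖ (R3+R4) = 1.795 kΩ.
V_A = 24.1 × 1.795/(1.65 + 1.795) = 12.56 V.
Stage 2 is unloaded, so V_B = V_A · R4/(R3+R4) = 12.56 × 10.1/51.00 = 2.487 V.

V_B ≈ 2.49 V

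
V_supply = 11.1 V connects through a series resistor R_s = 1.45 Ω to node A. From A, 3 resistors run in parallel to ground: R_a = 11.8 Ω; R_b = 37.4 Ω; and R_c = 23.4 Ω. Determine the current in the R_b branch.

Combine the parallel branches: R_p = (1/11.8 + 1/37.4 + 1/23.4)⁻¹ = 6.484 Ω.
Node voltage V_A = V_supply · R_p/(R_s + R_p) = 11.1 × 0.8172 = 9.071 V.
Branch current I = V_A/R_b = 9.071/37.4 = 0.2426 A.

I ≈ 0.243 A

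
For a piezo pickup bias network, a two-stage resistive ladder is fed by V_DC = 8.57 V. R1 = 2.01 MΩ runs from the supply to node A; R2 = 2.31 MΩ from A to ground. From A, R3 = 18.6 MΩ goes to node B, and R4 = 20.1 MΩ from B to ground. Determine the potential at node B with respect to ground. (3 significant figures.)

V_B ≈ 2.32 V

Looking into the second stage from A: R3 + R4 = 38.70 MΩ appears in parallel with R2.
Effective lower resistance at A: R2 ‖ 38.70 = 2.180 MΩ.
So V_A = 8.57 × 0.5203 = 4.459 V.
V_B = V_A × 0.5194 = 2.316 V.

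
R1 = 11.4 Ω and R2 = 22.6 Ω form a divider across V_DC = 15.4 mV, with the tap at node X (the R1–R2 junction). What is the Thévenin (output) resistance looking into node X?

With V_DC suppressed (replaced by a short), R_th = R1 ‖ R2 = (11.40 × 22.6)/(11.40 + 22.6) = 7.578 Ω.

R_th ≈ 7.58 Ω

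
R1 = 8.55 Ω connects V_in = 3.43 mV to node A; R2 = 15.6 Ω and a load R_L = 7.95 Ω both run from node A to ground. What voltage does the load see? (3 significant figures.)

The load sits in parallel with R2, giving an effective lower resistance R2' = R2·R_L/(R2+R_L) = 5.266 Ω.
Voltage divider with the loaded lower leg: V_out = 3.43 × 5.266/(8.55 + 5.266) = 3.43 × 0.3812 = 1.307 mV.
(Unloaded it would be 2.22 mV; the load pulls it down.)

V_out ≈ 1.31 mV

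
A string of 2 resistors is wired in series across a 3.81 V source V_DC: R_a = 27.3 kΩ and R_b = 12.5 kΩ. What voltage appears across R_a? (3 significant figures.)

V ≈ 2.61 V

Series total: ΣR = 27.3 + 12.5 = 39.80 kΩ.
By the voltage-divider rule, V = 3.81 × 27.30/39.80 = 2.613 V.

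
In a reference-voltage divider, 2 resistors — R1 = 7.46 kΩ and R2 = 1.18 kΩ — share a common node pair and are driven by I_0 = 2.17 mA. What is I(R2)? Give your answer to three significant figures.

With just two branches, the current splits inversely with resistance.
So I = 2.17 × 7.46/8.640 = 1.874 mA.

I ≈ 1.87 mA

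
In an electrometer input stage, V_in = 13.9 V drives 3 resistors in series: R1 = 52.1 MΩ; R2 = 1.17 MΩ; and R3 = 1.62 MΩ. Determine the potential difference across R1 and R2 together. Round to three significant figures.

V ≈ 13.5 V

Total series resistance ΣR = 52.1 + 1.17 + 1.62 = 54.89 MΩ.
R_{R1..R2} = 52.1 + 1.17 = 53.27 MΩ.
V = V_in · R/ΣR = 13.9 × 0.9705 = 13.49 V.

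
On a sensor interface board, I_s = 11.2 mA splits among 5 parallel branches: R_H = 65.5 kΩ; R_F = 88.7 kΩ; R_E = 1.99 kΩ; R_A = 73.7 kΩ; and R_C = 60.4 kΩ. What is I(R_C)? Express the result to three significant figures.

Total conductance ΣG = 1/65.5 + 1/88.7 + 1/1.99 + 1/73.7 + 1/60.4 = 0.5592 (units of 1/kΩ).
Current divider: I(R_C) = I_s · G_k/ΣG = 11.2 × (0.01656/0.5592) = 11.2 × 0.02961 = 0.3316 mA.

I ≈ 0.332 mA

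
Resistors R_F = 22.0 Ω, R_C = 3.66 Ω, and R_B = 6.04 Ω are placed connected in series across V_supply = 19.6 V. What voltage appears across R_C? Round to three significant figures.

ΣR = 22.0 + 3.66 + 6.04 = 31.70 Ω.
V = V_supply · R/ΣR = 19.6 × 0.1155 = 2.263 V.

V ≈ 2.26 V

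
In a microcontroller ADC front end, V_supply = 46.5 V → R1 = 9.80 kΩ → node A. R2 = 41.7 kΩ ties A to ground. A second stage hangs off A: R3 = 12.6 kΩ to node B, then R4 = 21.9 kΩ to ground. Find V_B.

The second stage (R3 + R4 = 34.50 kΩ) loads node A in parallel with R2.
Effective lower resistance at A: R2 ‖ 34.50 = 18.88 kΩ.
V_A = 46.5 × 18.88/(9.80 + 18.88) = 30.61 V.
V_B = V_A × 0.6348 = 19.43 V.

V_B ≈ 19.4 V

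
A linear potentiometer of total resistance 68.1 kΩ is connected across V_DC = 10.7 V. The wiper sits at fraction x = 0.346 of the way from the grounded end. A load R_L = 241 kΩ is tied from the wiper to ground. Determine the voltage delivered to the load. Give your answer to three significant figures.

The pot divides into 44.54 kΩ above the wiper and 23.56 kΩ below.
Lower segment in parallel with the load: 23.56 ‖ 241 = 21.46 kΩ.
Loaded-divider output: V_out = 10.7 × 0.3252 = 3.480 V.

V_out ≈ 3.48 V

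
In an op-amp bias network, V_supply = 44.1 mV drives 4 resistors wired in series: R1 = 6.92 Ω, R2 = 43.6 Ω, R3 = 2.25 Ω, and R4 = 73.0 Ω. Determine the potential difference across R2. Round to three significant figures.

Series total: ΣR = 6.92 + 43.6 + 2.25 + 73.0 = 125.8 Ω.
By the voltage-divider rule, V = 44.1 × 43.60/125.8 = 15.29 mV.

V ≈ 15.3 mV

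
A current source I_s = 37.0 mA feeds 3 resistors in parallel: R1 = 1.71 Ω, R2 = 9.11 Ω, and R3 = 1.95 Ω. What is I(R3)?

I ≈ 15.7 mA

Conductances: ΣG = 1/1.71 + 1/9.11 + 1/1.95 = 1.207 (1/Ω).
Current divider: I(R3) = I_s · G_k/ΣG = 37.0 × (0.5128/1.207) = 37.0 × 0.4247 = 15.72 mA.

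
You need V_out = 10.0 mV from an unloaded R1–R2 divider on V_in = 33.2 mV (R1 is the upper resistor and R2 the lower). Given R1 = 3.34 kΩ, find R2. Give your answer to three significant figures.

V_out/V_in = R2/(R1+R2) = 0.3012.
So R2 = R1 · V_out/(V_in − V_out) = 3.34 × 10.0/(33.2 − 10.0) = 3.34 × 0.4310 = 1.440 kΩ.

R2 ≈ 1.44 kΩ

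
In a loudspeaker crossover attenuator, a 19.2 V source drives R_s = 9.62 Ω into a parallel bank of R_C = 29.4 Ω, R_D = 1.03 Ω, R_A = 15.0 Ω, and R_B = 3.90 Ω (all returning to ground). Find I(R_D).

Equivalent of the parallel group: R_p = 0.7530 Ω.
V_A by voltage divider: V_A = 19.2 × 0.7530/(9.62 + 0.7530) = 1.394 V.
Branch current I = V_A/R_D = 1.394/1.03 = 1.353 A.

I ≈ 1.35 A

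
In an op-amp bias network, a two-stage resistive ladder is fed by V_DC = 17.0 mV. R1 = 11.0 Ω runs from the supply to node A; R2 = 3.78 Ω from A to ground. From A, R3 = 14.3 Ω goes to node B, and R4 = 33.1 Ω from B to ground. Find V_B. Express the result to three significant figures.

The second stage (R3 + R4 = 47.40 Ω) loads node A in parallel with R2.
R2 ‖ (R3+R4) = 3.501 Ω.
V_A = 17.0 × 3.501/(11.0 + 3.501) = 4.104 mV.
Stage 2 is unloaded, so V_B = V_A · R4/(R3+R4) = 4.104 × 33.1/47.40 = 2.866 mV.

V_B ≈ 2.87 mV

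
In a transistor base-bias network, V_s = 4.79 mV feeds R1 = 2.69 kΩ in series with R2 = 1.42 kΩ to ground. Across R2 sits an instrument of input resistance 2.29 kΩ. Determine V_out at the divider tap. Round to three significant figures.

The load sits in parallel with R2, giving an effective lower resistance R2' = R2·R_L/(R2+R_L) = 0.8765 kΩ.
Now apply the divider: V_out = 4.79 × 0.2458 = 1.177 mV.

V_out ≈ 1.18 mV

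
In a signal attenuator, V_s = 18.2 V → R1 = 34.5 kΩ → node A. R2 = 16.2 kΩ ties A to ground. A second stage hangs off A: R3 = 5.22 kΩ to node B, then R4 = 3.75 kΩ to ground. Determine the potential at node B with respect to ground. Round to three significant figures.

V_B ≈ 1.09 V

The second stage (R3 + R4 = 8.970 kΩ) loads node A in parallel with R2.
Effective lower resistance at A: R2 ‖ 8.970 = 5.773 kΩ.
So V_A = 18.2 × 0.1434 = 2.609 V.
V_B = V_A × 0.4181 = 1.091 V.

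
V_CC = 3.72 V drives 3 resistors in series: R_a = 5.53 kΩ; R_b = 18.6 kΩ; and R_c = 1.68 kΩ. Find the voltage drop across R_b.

V ≈ 2.68 V

Series total: ΣR = 5.53 + 18.6 + 1.68 = 25.81 kΩ.
By the voltage-divider rule, V = 3.72 × 18.60/25.81 = 2.681 V.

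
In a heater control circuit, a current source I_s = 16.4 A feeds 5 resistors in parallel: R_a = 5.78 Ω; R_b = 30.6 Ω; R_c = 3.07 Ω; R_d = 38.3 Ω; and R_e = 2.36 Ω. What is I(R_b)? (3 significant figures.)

I ≈ 0.546 A

Conductances: ΣG = 1/5.78 + 1/30.6 + 1/3.07 + 1/38.3 + 1/2.36 = 0.9813 (1/Ω).
R_b takes the fraction G_k/ΣG = 0.03268/0.9813 = 0.03330, so I = 16.4 × 0.03330 = 0.5462 A.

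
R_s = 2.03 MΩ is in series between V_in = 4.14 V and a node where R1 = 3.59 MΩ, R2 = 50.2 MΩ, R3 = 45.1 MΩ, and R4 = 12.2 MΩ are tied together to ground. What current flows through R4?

Parallel bank: R_p = 1/(1/3.59 + 1/50.2 + 1/45.1 + 1/12.2) = 2.484 MΩ.
Node voltage V_A = V_in · R_p/(R_s + R_p) = 4.14 × 0.5503 = 2.278 V.
I(R4) = V_A / R4 = 2.278/12.2 = 0.1867 µA.
(Equivalently: I_total = 0.9172 µA, then current-divider fraction G_k/ΣG = 0.2036.)

I ≈ 0.187 µA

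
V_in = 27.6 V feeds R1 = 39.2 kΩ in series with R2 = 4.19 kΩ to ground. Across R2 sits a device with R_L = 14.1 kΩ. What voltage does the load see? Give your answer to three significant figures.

V_out ≈ 2.10 V

The load sits in parallel with R2, giving an effective lower resistance R2' = R2·R_L/(R2+R_L) = 3.230 kΩ.
Now apply the divider: V_out = 27.6 × 0.07613 = 2.101 V.
(Unloaded it would be 2.67 V; the load pulls it down.)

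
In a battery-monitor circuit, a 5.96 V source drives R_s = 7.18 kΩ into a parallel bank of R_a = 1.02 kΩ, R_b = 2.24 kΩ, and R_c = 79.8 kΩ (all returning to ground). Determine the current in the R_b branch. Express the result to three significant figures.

I ≈ 0.235 mA

Combine the parallel branches: R_p = (1/1.02 + 1/2.24 + 1/79.8)⁻¹ = 0.6948 kΩ.
Node voltage V_A = V_in · R_p/(R_s + R_p) = 5.96 × 0.08823 = 0.5258 V.
I(R_b) = V_A / R_b = 0.5258/2.24 = 0.2347 mA.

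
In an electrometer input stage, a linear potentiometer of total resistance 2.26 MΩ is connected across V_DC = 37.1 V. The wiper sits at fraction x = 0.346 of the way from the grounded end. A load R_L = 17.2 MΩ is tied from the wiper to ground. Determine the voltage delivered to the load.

The pot divides into 1.478 MΩ above the wiper and 0.7820 MΩ below.
(x·R_p) ‖ R_L = 0.7480 MΩ.
V_out = 37.1 × 0.7480/(1.478 + 0.7480) = 12.47 V.

V_out ≈ 12.5 V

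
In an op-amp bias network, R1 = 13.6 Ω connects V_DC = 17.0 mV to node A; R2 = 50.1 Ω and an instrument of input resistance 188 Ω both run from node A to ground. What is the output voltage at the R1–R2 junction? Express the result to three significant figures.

V_out ≈ 12.7 mV

R2 ‖ R_L = (50.1 × 188)/(50.1 + 188) = 39.56 Ω.
Now apply the divider: V_out = 17.0 × 0.7442 = 12.65 mV.
(Unloaded it would be 13.4 mV; the load pulls it down.)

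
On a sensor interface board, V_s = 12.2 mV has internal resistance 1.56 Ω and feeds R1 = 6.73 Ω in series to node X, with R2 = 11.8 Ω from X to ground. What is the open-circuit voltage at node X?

V_th ≈ 7.17 mV

R1' = 1.56 + 6.73 = 8.290 Ω (source resistance + R1).
With X open, the divider is unloaded: V_th = 12.2 × 11.8/20.09 = 7.166 mV.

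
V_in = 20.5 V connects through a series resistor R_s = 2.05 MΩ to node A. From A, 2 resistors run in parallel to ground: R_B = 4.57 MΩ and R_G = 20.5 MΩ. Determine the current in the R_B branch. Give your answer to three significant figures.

Parallel bank: R_p = 1/(1/4.57 + 1/20.5) = 3.737 MΩ.
Node voltage V_A = V_in · R_p/(R_s + R_p) = 20.5 × 0.6458 = 13.24 V.
Branch current I = V_A/R_B = 13.24/4.57 = 2.897 µA.

I ≈ 2.90 µA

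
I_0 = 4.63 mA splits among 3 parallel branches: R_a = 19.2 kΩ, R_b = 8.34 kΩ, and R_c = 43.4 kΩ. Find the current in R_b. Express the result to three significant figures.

ΣG = 1/19.2 + 1/8.34 + 1/43.4 = 0.1950.
By the current-divider rule, I = I_0 · G_k/ΣG = 4.63 × 0.6148 = 2.847 mA.

I ≈ 2.85 mA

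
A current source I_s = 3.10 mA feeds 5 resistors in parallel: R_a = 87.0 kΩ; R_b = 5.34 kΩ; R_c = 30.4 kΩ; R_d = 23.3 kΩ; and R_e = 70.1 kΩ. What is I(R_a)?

I ≈ 0.123 mA

ΣG = 1/87.0 + 1/5.34 + 1/30.4 + 1/23.3 + 1/70.1 = 0.2888.
By the current-divider rule, I = I_s · G_k/ΣG = 3.10 × 0.03979 = 0.1234 mA.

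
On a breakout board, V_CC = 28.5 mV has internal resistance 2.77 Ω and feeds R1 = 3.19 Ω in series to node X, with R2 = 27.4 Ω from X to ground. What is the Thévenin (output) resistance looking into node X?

R1' = 2.77 + 3.19 = 5.960 Ω (source resistance + R1).
Looking into X with the source shorted: R_th = R1'·R2/(R1'+R2) = 5.960 × 27.4/33.36 = 4.895 Ω.

R_th ≈ 4.90 Ω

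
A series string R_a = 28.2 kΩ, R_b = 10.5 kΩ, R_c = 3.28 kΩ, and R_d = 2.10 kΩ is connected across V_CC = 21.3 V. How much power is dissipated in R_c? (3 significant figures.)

P ≈ 0.766 mW

The common current is I = 21.3/44.08 = 0.4832 mA.
P = I²R = 0.2335 × 3.28 = 0.7659 mW.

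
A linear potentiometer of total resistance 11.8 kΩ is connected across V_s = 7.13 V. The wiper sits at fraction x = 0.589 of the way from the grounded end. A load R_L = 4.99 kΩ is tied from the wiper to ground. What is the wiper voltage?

Lower segment x·R_p = 6.950 kΩ; upper segment (1−x)·R_p = 4.850 kΩ.
R_L loads the lower segment: effective lower R = 2.905 kΩ.
V_out = 7.13 × 2.905/(4.850 + 2.905) = 2.671 V.

V_out ≈ 2.67 V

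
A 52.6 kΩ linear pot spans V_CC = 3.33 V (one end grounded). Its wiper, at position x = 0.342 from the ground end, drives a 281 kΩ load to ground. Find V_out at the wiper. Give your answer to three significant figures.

V_out ≈ 1.09 V

Split the track: R_lower = x·R_p = 17.99 kΩ, R_upper = (1−x)·R_p = 34.61 kΩ.
R_L loads the lower segment: effective lower R = 16.91 kΩ.
V_out = 3.33 × 16.91/(34.61 + 16.91) = 1.093 V.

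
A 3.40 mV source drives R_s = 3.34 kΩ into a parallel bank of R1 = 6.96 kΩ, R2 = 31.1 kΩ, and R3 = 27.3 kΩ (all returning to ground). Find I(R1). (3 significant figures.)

Equivalent of the parallel group: R_p = 4.707 kΩ.
V_A by voltage divider: V_A = 3.40 × 4.707/(3.34 + 4.707) = 1.989 mV.
Branch current I = V_A/R1 = 1.989/6.96 = 0.2857 µA.
(Equivalently: I_total = 0.4225 µA, then current-divider fraction G_k/ΣG = 0.6763.)

I ≈ 0.286 µA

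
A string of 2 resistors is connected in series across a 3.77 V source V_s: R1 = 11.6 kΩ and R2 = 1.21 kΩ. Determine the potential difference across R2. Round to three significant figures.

Series total: ΣR = 11.6 + 1.21 = 12.81 kΩ.
By the voltage-divider rule, V = 3.77 × 1.210/12.81 = 0.3561 V.

V ≈ 0.356 V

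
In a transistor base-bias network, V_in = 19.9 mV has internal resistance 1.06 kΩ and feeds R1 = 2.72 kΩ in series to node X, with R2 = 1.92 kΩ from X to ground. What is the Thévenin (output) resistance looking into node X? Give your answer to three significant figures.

R1' = 1.06 + 2.72 = 3.780 kΩ (source resistance + R1).
Looking into X with the source shorted: R_th = R1'·R2/(R1'+R2) = 3.780 × 1.92/5.700 = 1.273 kΩ.

R_th ≈ 1.27 kΩ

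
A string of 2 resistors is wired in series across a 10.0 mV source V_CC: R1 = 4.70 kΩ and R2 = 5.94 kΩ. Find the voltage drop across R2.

V ≈ 5.58 mV

ΣR = 4.70 + 5.94 = 10.64 kΩ.
By the voltage-divider rule, V = 10.0 × 5.940/10.64 = 5.583 mV.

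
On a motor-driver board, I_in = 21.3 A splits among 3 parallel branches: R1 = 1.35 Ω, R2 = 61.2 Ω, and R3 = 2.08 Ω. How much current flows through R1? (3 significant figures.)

Conductances: ΣG = 1/1.35 + 1/61.2 + 1/2.08 = 1.238 (1/Ω).
Current divider: I(R1) = I_in · G_k/ΣG = 21.3 × (0.7407/1.238) = 21.3 × 0.5984 = 12.75 A.

I ≈ 12.7 A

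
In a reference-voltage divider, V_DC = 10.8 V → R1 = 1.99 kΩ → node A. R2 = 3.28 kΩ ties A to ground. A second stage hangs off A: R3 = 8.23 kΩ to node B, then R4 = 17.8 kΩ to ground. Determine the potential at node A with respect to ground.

Looking into the second stage from A: R3 + R4 = 26.03 kΩ appears in parallel with R2.
R2 ‖ (R3+R4) = 2.913 kΩ.
First divider: V_A = V_DC · 2.913/(1.99 + 2.913) = 6.417 V.

V_A ≈ 6.42 V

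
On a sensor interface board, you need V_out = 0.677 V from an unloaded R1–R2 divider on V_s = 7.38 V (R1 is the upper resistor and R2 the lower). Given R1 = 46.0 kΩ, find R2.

R2 ≈ 4.65 kΩ

Required fraction k = V_out/V_s = 0.09173.
Rearranging, R2 = R1·k/(1−k) = 46.0 × 0.1010 = 4.646 kΩ.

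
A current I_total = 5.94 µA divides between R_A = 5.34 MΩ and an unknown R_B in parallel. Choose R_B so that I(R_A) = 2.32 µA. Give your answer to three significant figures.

R_B ≈ 3.42 MΩ

Two-branch current divider: I_A = I_total · R_B/(R_A + R_B).
2.32/5.94 = R_B/(R_A + R_B) → R_B = R_A · (0.3906)/(1 − 0.3906) = 5.34 × 0.6409 = 3.422 MΩ.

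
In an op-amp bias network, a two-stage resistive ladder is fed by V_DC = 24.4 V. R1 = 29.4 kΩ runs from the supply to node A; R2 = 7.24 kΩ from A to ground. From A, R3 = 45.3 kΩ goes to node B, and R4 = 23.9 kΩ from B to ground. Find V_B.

V_B ≈ 1.54 V

Looking into the second stage from A: R3 + R4 = 69.20 kΩ appears in parallel with R2.
R2 ‖ (R3+R4) = 6.554 kΩ.
So V_A = 24.4 × 0.1823 = 4.448 V.
Stage 2 is unloaded, so V_B = V_A · R4/(R3+R4) = 4.448 × 23.9/69.20 = 1.536 V.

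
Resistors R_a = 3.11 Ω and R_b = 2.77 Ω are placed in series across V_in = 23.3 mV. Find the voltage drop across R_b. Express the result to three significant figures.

ΣR = 3.11 + 2.77 = 5.880 Ω.
By the voltage-divider rule, V = 23.3 × 2.770/5.880 = 10.98 mV.

V ≈ 11.0 mV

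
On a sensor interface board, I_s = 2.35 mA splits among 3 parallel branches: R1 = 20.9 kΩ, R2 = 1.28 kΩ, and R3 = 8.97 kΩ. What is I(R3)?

I ≈ 0.279 mA

Conductances: ΣG = 1/20.9 + 1/1.28 + 1/8.97 = 0.9406 (1/kΩ).
By the current-divider rule, I = I_s · G_k/ΣG = 2.35 × 0.1185 = 0.2785 mA.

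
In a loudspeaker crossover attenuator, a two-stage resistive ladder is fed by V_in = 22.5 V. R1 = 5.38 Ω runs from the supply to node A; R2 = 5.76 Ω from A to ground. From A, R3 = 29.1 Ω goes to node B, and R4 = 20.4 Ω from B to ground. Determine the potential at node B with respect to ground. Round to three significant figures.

Looking into the second stage from A: R3 + R4 = 49.50 Ω appears in parallel with R2.
R2 ‖ (R3+R4) = 5.160 Ω.
So V_A = 22.5 × 0.4895 = 11.01 V.
Then the unloaded second divider: V_B = V_A × R4/(R3+R4) = 11.01 × 0.4121 = 4.539 V.

V_B ≈ 4.54 V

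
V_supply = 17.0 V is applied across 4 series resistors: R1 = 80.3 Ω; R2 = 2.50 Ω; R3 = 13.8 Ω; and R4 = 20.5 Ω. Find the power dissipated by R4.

P ≈ 0.432 W

ΣR = 117.1 Ω → I = 17.0/117.1 = 0.1452 A.
P = I²R = 0.02108 × 20.5 = 0.4321 W.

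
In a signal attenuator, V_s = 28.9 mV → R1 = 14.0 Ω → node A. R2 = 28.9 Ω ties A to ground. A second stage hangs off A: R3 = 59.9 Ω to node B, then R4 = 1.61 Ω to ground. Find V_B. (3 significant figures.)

The second stage (R3 + R4 = 61.51 Ω) loads node A in parallel with R2.
R2 ‖ (R3+R4) = 19.66 Ω.
V_A = 28.9 × 19.66/(14.0 + 19.66) = 16.88 mV.
Stage 2 is unloaded, so V_B = V_A · R4/(R3+R4) = 16.88 × 1.61/61.51 = 0.4418 mV.

V_B ≈ 0.442 mV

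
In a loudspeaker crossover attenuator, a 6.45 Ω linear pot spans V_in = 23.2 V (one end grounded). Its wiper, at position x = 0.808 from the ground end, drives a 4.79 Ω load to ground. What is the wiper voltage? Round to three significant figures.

Split the track: R_lower = x·R_p = 5.212 Ω, R_upper = (1−x)·R_p = 1.238 Ω.
R_L loads the lower segment: effective lower R = 2.496 Ω.
Loaded-divider output: V_out = 23.2 × 0.6684 = 15.51 V.

V_out ≈ 15.5 V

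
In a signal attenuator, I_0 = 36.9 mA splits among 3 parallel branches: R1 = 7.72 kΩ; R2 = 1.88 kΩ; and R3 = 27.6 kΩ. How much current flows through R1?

I ≈ 6.85 mA

Total conductance ΣG = 1/7.72 + 1/1.88 + 1/27.6 = 0.6977 (units of 1/kΩ).
By the current-divider rule, I = I_0 · G_k/ΣG = 36.9 × 0.1857 = 6.851 mA.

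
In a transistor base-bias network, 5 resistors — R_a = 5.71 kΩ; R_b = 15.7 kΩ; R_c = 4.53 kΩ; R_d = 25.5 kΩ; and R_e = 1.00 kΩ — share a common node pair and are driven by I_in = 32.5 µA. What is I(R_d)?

I ≈ 0.850 µA

Conductances: ΣG = 1/5.71 + 1/15.7 + 1/4.53 + 1/25.5 + 1/1.00 = 1.499 (1/kΩ).
Current divider: I(R_d) = I_in · G_k/ΣG = 32.5 × (0.03922/1.499) = 32.5 × 0.02616 = 0.8504 µA.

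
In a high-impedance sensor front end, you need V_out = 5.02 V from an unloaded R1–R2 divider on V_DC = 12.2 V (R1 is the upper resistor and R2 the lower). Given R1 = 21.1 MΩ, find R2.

Required fraction k = V_out/V_DC = 0.4115.
R2 = R1 · 0.4115/(1 − 0.4115) = 14.75 MΩ.

R2 ≈ 14.8 MΩ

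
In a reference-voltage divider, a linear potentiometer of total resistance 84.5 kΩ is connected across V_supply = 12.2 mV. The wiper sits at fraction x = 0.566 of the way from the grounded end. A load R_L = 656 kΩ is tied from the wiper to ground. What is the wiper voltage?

V_out ≈ 6.69 mV

Lower segment x·R_p = 47.83 kΩ; upper segment (1−x)·R_p = 36.67 kΩ.
(x·R_p) ‖ R_L = 44.58 kΩ.
V_out = 12.2 × 44.58/(36.67 + 44.58) = 6.693 mV.
(Unloaded: V_out = x·V_supply = 6.91 mV.)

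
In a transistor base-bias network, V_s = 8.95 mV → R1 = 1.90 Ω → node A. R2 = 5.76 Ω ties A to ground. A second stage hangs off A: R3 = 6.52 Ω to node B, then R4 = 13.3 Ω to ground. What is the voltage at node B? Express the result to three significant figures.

V_B ≈ 4.21 mV

Node A sees R2 in parallel with the series input of stage 2, R3 + R4 = 19.82 Ω.
Effective lower resistance at A: R2 ‖ 19.82 = 4.463 Ω.
First divider: V_A = V_s · 4.463/(1.90 + 4.463) = 6.278 mV.
V_B = V_A × 0.6710 = 4.212 mV.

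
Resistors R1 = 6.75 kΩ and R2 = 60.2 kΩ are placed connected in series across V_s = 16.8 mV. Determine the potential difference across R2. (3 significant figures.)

Series total: ΣR = 6.75 + 60.2 = 66.95 kΩ.
V = V_s · R/ΣR = 16.8 × 0.8992 = 15.11 mV.

V ≈ 15.1 mV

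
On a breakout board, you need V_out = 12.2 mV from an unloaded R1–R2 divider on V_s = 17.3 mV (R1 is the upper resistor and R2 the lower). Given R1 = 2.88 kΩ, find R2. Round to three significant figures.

Required fraction k = V_out/V_s = 0.7052.
So R2 = R1 · V_out/(V_s − V_out) = 2.88 × 12.2/(17.3 − 12.2) = 2.88 × 2.392 = 6.889 kΩ.

R2 ≈ 6.89 kΩ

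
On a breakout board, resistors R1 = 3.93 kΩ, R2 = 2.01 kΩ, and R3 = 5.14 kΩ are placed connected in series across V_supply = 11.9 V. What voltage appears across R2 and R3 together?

V ≈ 7.68 V

Series total: ΣR = 3.93 + 2.01 + 5.14 = 11.08 kΩ.
R_{R2..R3} = 2.01 + 5.14 = 7.150 kΩ.
V = V_supply · R/ΣR = 11.9 × 0.6453 = 7.679 V.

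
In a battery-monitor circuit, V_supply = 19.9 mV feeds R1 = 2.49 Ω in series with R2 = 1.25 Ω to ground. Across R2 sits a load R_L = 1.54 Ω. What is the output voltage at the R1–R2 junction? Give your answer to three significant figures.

R2 ‖ R_L = (1.25 × 1.54)/(1.25 + 1.54) = 0.6900 Ω.
Now apply the divider: V_out = 19.9 × 0.2170 = 4.318 mV.
(Unloaded it would be 6.65 mV; the load pulls it down.)

V_out ≈ 4.32 mV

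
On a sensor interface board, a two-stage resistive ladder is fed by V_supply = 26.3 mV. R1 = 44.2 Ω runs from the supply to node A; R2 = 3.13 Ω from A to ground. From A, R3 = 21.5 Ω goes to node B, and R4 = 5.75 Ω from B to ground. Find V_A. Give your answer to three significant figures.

V_A ≈ 1.57 mV

Node A sees R2 in parallel with the series input of stage 2, R3 + R4 = 27.25 Ω.
Effective lower resistance at A: R2 ‖ 27.25 = 2.808 Ω.
V_A = 26.3 × 2.808/(44.2 + 2.808) = 1.571 mV.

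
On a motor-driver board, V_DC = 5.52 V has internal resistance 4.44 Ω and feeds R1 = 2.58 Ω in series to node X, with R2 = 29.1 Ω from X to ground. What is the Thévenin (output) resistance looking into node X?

R1' = 4.44 + 2.58 = 7.020 Ω (source resistance + R1).
With V_DC suppressed (replaced by a short), R_th = R1' ‖ R2 = (7.020 × 29.1)/(7.020 + 29.1) = 5.656 Ω.

R_th ≈ 5.66 Ω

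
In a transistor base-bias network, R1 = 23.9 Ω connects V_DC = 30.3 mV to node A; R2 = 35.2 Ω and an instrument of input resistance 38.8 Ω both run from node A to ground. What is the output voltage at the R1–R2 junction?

V_out ≈ 13.2 mV

The load sits in parallel with R2, giving an effective lower resistance R2' = R2·R_L/(R2+R_L) = 18.46 Ω.
Then V_out = V_DC · R2'/(R1 + R2') = 30.3 × 18.46/42.36 = 13.20 mV.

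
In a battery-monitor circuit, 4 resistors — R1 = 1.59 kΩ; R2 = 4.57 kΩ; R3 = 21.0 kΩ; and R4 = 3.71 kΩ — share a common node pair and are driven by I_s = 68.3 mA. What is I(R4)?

ΣG = 1/1.59 + 1/4.57 + 1/21.0 + 1/3.71 = 1.165.
R4 takes the fraction G_k/ΣG = 0.2695/1.165 = 0.2314, so I = 68.3 × 0.2314 = 15.80 mA.

I ≈ 15.8 mA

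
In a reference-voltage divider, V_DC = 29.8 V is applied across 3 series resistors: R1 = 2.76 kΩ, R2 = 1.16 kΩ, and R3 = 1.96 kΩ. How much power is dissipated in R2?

P ≈ 29.8 mW

The common current is I = 29.8/5.880 = 5.068 mA.
V(R2) = I·R = 5.879 V; P = V·I = 5.879 × 5.068 = 29.79 mW.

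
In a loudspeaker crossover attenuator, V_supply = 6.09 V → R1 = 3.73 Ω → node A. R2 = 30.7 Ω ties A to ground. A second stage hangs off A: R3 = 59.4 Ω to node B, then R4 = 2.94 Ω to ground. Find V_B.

V_B ≈ 0.243 V

Node A sees R2 in parallel with the series input of stage 2, R3 + R4 = 62.34 Ω.
Effective lower resistance at A: R2 ‖ 62.34 = 20.57 Ω.
First divider: V_A = V_supply · 20.57/(3.73 + 20.57) = 5.155 V.
Stage 2 is unloaded, so V_B = V_A · R4/(R3+R4) = 5.155 × 2.94/62.34 = 0.2431 V.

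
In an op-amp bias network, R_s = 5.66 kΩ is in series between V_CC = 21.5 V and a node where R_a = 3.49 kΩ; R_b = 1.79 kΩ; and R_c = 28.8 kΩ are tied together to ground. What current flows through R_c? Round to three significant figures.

I ≈ 0.125 mA

Equivalent of the parallel group: R_p = 1.136 kΩ.
V_A by voltage divider: V_A = 21.5 × 1.136/(5.66 + 1.136) = 3.595 V.
I(R_c) = V_A / R_c = 3.595/28.8 = 0.1248 mA.
(Equivalently: I_total = 3.163 mA, then current-divider fraction G_k/ΣG = 0.03946.)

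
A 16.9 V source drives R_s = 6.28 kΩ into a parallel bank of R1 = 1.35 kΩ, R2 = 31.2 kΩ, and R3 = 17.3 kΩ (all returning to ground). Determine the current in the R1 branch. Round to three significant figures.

I ≈ 2.01 mA

Parallel bank: R_p = 1/(1/1.35 + 1/31.2 + 1/17.3) = 1.204 kΩ.
Node voltage V_A = V_s · R_p/(R_s + R_p) = 16.9 × 0.1609 = 2.719 V.
I(R1) = V_A / R1 = 2.719/1.35 = 2.014 mA.
(Equivalently: I_total = 2.258 mA, then current-divider fraction G_k/ΣG = 0.8918.)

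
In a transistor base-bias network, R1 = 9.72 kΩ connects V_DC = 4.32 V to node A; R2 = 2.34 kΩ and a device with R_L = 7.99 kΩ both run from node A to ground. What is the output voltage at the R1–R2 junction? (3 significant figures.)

V_out ≈ 0.678 V

First combine the lower leg with the load: R2 ‖ R_L = 1.810 kΩ.
Voltage divider with the loaded lower leg: V_out = 4.32 × 1.810/(9.72 + 1.810) = 4.32 × 0.1570 = 0.6781 V.
(Unloaded it would be 0.838 V; the load pulls it down.)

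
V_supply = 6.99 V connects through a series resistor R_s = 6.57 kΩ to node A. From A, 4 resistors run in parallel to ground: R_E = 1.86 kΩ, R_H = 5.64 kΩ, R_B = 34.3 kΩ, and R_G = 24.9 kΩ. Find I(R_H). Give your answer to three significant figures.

Equivalent of the parallel group: R_p = 1.275 kΩ.
V_A = 6.99 × 1.275/7.845 = 1.136 V.
Branch current I = V_A/R_H = 1.136/5.64 = 0.2014 mA.

I ≈ 0.201 mA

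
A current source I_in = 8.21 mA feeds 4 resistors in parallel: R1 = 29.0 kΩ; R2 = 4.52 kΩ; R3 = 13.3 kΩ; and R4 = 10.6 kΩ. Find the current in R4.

Conductances: ΣG = 1/29.0 + 1/4.52 + 1/13.3 + 1/10.6 = 0.4252 (1/kΩ).
R4 takes the fraction G_k/ΣG = 0.09434/0.4252 = 0.2218, so I = 8.21 × 0.2218 = 1.821 mA.

I ≈ 1.82 mA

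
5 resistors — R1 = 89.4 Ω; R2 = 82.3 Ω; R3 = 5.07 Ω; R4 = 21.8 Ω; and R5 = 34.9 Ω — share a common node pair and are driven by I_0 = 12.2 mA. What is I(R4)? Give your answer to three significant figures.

I ≈ 1.90 mA

ΣG = 1/89.4 + 1/82.3 + 1/5.07 + 1/21.8 + 1/34.9 = 0.2951.
R4 takes the fraction G_k/ΣG = 0.04587/0.2951 = 0.1554, so I = 12.2 × 0.1554 = 1.896 mA.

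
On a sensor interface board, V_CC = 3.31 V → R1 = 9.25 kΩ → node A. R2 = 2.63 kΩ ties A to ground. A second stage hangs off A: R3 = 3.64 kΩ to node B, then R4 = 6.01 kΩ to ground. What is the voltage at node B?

V_B ≈ 0.376 V

Node A sees R2 in parallel with the series input of stage 2, R3 + R4 = 9.650 kΩ.
Effective lower resistance at A: R2 ‖ 9.650 = 2.067 kΩ.
So V_A = 3.31 × 0.1826 = 0.6045 V.
Stage 2 is unloaded, so V_B = V_A · R4/(R3+R4) = 0.6045 × 6.01/9.650 = 0.3765 V.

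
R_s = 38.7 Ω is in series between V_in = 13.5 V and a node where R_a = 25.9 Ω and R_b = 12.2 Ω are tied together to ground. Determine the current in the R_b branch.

Combine the parallel branches: R_p = (1/25.9 + 1/12.2)⁻¹ = 8.293 Ω.
V_A = 13.5 × 8.293/46.99 = 2.382 V.
Branch current I = V_A/R_b = 2.382/12.2 = 0.1953 A.
(Check via current divider: I_total = 0.2873 A; share G_k/ΣG = 0.6798 → same result.)

I ≈ 0.195 A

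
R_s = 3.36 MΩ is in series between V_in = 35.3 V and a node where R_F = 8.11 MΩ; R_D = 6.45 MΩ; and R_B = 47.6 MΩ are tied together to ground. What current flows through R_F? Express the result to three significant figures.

Parallel bank: R_p = 1/(1/8.11 + 1/6.45 + 1/47.6) = 3.341 MΩ.
V_A = 35.3 × 3.341/6.701 = 17.60 V.
I(R_F) = V_A / R_F = 17.60/8.11 = 2.170 µA.

I ≈ 2.17 µA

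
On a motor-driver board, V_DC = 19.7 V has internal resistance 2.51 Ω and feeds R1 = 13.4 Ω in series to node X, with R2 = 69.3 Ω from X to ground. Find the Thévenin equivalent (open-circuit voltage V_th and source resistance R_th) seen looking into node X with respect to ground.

R1' = 2.51 + 13.4 = 15.91 Ω (source resistance + R1).
With X open, the divider is unloaded: V_th = 19.7 × 69.3/85.21 = 16.02 V.
Zeroing V_DC shorts the top of R1' to ground, so R_th = R1' ‖ R2 = 12.94 Ω.

V_th ≈ 16.0 V, R_th ≈ 12.9 Ω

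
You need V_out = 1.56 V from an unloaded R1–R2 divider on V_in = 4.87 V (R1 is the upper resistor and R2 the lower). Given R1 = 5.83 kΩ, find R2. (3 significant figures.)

R2 ≈ 2.75 kΩ

The divider ratio is R2/(R1+R2) = 1.56/4.87 = 0.3203.
Rearranging, R2 = R1·k/(1−k) = 5.83 × 0.4713 = 2.748 kΩ.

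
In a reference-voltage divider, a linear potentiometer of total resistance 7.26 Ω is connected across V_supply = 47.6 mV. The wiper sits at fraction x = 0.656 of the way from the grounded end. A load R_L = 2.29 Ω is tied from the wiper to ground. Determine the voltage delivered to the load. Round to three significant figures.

V_out ≈ 18.2 mV

Lower segment x·R_p = 4.763 Ω; upper segment (1−x)·R_p = 2.497 Ω.
Lower segment in parallel with the load: 4.763 ‖ 2.29 = 1.546 Ω.
Loaded-divider output: V_out = 47.6 × 0.3824 = 18.20 mV.
(Unloaded: V_out = x·V_supply = 31.2 mV.)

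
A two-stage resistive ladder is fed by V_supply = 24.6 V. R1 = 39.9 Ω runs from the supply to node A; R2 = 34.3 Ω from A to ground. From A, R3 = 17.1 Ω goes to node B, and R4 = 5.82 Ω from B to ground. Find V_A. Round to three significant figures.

The second stage (R3 + R4 = 22.92 Ω) loads node A in parallel with R2.
Effective lower resistance at A: R2 ‖ 22.92 = 13.74 Ω.
First divider: V_A = V_supply · 13.74/(39.9 + 13.74) = 6.301 V.

V_A ≈ 6.30 V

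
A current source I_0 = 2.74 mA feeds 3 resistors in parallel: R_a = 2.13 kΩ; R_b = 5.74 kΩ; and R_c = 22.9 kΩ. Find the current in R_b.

ΣG = 1/2.13 + 1/5.74 + 1/22.9 = 0.6874.
Current divider: I(R_b) = I_0 · G_k/ΣG = 2.74 × (0.1742/0.6874) = 2.74 × 0.2535 = 0.6945 mA.

I ≈ 0.694 mA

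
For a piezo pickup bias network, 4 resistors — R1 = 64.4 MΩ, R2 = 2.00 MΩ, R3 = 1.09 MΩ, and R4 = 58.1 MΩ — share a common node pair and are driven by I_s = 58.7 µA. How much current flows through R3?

I ≈ 37.1 µA

Conductances: ΣG = 1/64.4 + 1/2.00 + 1/1.09 + 1/58.1 = 1.450 (1/MΩ).
By the current-divider rule, I = I_s · G_k/ΣG = 58.7 × 0.6326 = 37.14 µA.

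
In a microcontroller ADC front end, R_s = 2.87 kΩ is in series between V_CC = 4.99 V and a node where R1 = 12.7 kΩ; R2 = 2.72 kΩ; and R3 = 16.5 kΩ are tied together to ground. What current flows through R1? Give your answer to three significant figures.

I ≈ 0.160 mA

Combine the parallel branches: R_p = (1/12.7 + 1/2.72 + 1/16.5)⁻¹ = 1.972 kΩ.
Node voltage V_A = V_CC · R_p/(R_s + R_p) = 4.99 × 0.4073 = 2.033 V.
I(R1) = V_A / R1 = 2.033/12.7 = 0.1600 mA.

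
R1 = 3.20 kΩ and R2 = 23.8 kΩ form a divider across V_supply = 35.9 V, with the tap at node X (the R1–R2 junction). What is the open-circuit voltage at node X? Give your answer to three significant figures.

Open-circuit (no load on X): V_th = V_supply · R2/(R1 + R2) = 35.9 × 23.8/(3.200 + 23.8) = 31.65 V.

V_th ≈ 31.6 V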